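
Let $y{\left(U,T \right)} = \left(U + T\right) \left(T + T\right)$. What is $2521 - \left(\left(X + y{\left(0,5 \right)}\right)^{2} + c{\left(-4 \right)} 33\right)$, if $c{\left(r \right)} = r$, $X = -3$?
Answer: $444$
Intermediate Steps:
$y{\left(U,T \right)} = 2 T \left(T + U\right)$ ($y{\left(U,T \right)} = \left(T + U\right) 2 T = 2 T \left(T + U\right)$)
$2521 - \left(\left(X + y{\left(0,5 \right)}\right)^{2} + c{\left(-4 \right)} 33\right) = 2521 - \left(\left(-3 + 2 \cdot 5 \left(5 + 0\right)\right)^{2} - 132\right) = 2521 - \left(\left(-3 + 2 \cdot 5 \cdot 5\right)^{2} - 132\right) = 2521 - \left(\left(-3 + 50\right)^{2} - 132\right) = 2521 - \left(47^{2} - 132\right) = 2521 - \left(2209 - 132\right) = 2521 - 2077 = 444$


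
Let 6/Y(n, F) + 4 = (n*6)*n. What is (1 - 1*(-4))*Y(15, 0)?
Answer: 15/673 ≈ 0.022288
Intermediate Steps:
Y(n, F) = 6/(-4 + 6*n**2) (Y(n, F) = 6/(-4 + (n*6)*n) = 6/(-4 + (6*n)*n) = 6/(-4 + 6*n**2))
(1 - 1*(-4))*Y(15, 0) = (1 - 1*(-4))*(3/(-2 + 3*15**2)) = (1 + 4)*(3/(-2 + 3*225)) = 5*(3/(-2 + 675)) = 5*(3/673) = 15/673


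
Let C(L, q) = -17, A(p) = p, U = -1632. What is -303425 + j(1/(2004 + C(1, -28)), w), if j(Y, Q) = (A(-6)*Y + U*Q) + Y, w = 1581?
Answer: -5729746984/1987 ≈ -2.8836e+6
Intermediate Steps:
j(Y, Q) = -1632*Q - 5*Y (j(Y, Q) = (-6*Y - 1632*Q) + Y = (-1632*Q - 6*Y) + Y = -1632*Q - 5*Y)
-303425 + j(1/(2004 + C(1, -28)), w) = -303425 + (-1632*1581 - 5/(2004 - 17)) = -303425 + (-2580192 - 5/1987) = -303425 - 5126841509/1987 = -5729746984/1987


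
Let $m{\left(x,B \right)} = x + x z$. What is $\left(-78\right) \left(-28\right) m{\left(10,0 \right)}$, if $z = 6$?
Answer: $152880$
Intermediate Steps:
$m{\left(x,B \right)} = 7 x$ ($m{\left(x,B \right)} = x + x 6 = x + 6 x = 7 x$)
$\left(-78\right) \left(-28\right) m{\left(10,0 \right)} = \left(-78\right) \left(-28\right) 7 \cdot 10 = 2184 \cdot 70 = 152880$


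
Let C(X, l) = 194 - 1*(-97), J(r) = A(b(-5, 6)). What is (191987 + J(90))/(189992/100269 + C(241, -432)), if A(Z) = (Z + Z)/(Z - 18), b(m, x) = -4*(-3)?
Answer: 19249943427/29368271 ≈ 655.47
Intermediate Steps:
b(m, x) = 12
A(Z) = 2*Z/(-18 + Z) (A(Z) = (2*Z)/(-18 + Z) = 2*Z/(-18 + Z))
J(r) = -4 (J(r) = 2*12/(-18 + 12) = 2*12/(-6) = 2*12*(-⅙) = -4)
C(X, l) = 291 (C(X, l) = 194 + 97 = 291)
(191987 + J(90))/(189992/100269 + C(241, -432)) = (191987 - 4)/(189992/100269 + 291) = 191983/(189992*(1/100269) + 291) = 191983/(189992/100269 + 291) = 191983/(29368271/100269) = 191983*(100269/29368271) = 19249943427/29368271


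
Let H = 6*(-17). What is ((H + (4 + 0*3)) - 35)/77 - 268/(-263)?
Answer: -2049/2893 ≈ -0.70826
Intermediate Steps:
H = -102
((H + (4 + 0*3)) - 35)/77 - 268/(-263) = ((-102 + (4 + 0*3)) - 35)/77 - 268/(-263) = ((-102 + (4 + 0)) - 35)*(1/77) - 268*(-1/263) = ((-102 + 4) - 35)*(1/77) + 268/263 = (-98 - 35)*(1/77) + 268/263 = -133*1/77 + 268/263 = -19/11 + 268/263 = -2049/2893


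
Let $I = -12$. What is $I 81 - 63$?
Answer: $-1035$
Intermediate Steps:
$I 81 - 63 = \left(-12\right) 81 - 63 = -972 - 63 = -1035$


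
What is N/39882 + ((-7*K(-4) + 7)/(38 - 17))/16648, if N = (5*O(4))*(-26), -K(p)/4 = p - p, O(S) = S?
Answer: -1440611/110659256 ≈ -0.013018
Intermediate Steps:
K(p) = 0 (K(p) = -4*(p - p) = -4*0 = 0)
N = -520 (N = (5*4)*(-26) = 20*(-26) = -520)
N/39882 + ((-7*K(-4) + 7)/(38 - 17))/16648 = -520/39882 + ((-7*0 + 7)/(38 - 17))/16648 = -520*1/39882 + ((0 + 7)/21)*(1/16648) = -260/19941 + (7*(1/21))*(1/16648) = -260/19941 + (1/3)*(1/16648) = -260/19941 + 1/49944 = -1440611/110659256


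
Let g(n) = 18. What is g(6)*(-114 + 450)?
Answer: 6048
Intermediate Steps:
g(6)*(-114 + 450) = 18*(-114 + 450) = 18*336 = 6048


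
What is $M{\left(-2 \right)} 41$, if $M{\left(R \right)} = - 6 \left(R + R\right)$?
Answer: $984$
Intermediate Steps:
$M{\left(R \right)} = - 12 R$ ($M{\left(R \right)} = - 6 \cdot 2 R = - 12 R$)
$M{\left(-2 \right)} 41 = \left(-12\right) \left(-2\right) 41 = 24 \cdot 41 = 984$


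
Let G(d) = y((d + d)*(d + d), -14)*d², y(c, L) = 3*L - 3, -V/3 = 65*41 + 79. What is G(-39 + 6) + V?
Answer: -57237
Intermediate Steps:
V = -8232 (V = -3*(65*41 + 79) = -3*(2665 + 79) = -3*2744 = -8232)
y(c, L) = -3 + 3*L
G(d) = -45*d² (G(d) = (-3 + 3*(-14))*d² = (-3 - 42)*d² = -45*d²)
G(-39 + 6) + V = -45*(-39 + 6)² - 8232 = -45*(-33)² - 8232 = -45*1089 - 8232 = -49005 - 8232 = -57237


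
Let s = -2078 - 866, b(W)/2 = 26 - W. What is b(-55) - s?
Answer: 3106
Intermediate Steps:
b(W) = 52 - 2*W (b(W) = 2*(26 - W) = 52 - 2*W)
s = -2944
b(-55) - s = (52 - 2*(-55)) - 1*(-2944) = (52 + 110) + 2944 = 162 + 2944 = 3106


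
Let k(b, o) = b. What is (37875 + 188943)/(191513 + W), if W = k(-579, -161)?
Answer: 113409/95467 ≈ 1.1879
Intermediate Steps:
W = -579
(37875 + 188943)/(191513 + W) = (37875 + 188943)/(191513 - 579) = 226818/190934 = 226818*(1/190934) = 113409/95467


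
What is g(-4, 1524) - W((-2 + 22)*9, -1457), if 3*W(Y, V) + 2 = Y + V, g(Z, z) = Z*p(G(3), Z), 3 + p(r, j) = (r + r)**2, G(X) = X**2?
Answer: -2573/3 ≈ -857.67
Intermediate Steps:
p(r, j) = -3 + 4*r**2 (p(r, j) = -3 + (r + r)**2 = -3 + (2*r)**2 = -3 + 4*r**2)
g(Z, z) = 321*Z (g(Z, z) = Z*(-3 + 4*(3**2)**2) = Z*(-3 + 4*9**2) = Z*(-3 + 4*81) = Z*(-3 + 324) = Z*321 = 321*Z)
W(Y, V) = -2/3 + V/3 + Y/3 (W(Y, V) = -2/3 + (Y + V)/3 = -2/3 + (V + Y)/3 = -2/3 + (V/3 + Y/3) = -2/3 + V/3 + Y/3)
g(-4, 1524) - W((-2 + 22)*9, -1457) = 321*(-4) - (-2/3 + (1/3)*(-1457) + ((-2 + 22)*9)/3) = -1284 - (-2/3 - 1457/3 + (20*9)/3) = -1284 - (-2/3 - 1457/3 + (1/3)*180) = -1284 - (-2/3 - 1457/3 + 60) = -1284 - 1*(-1279/3) = -1284 + 1279/3 = -2573/3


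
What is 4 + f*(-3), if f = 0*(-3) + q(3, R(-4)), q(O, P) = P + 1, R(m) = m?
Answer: 13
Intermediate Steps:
q(O, P) = 1 + P
f = -3 (f = 0*(-3) + (1 - 4) = 0 - 3 = -3)
4 + f*(-3) = 4 - 3*(-3) = 4 + 9 = 13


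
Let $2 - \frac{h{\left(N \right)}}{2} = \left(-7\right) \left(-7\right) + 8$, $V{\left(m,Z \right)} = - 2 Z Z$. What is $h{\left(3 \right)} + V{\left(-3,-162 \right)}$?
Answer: $-52598$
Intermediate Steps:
$V{\left(m,Z \right)} = - 2 Z^{2}$
$h{\left(N \right)} = -110$ ($h{\left(N \right)} = 4 - 2 \left(\left(-7\right) \left(-7\right) + 8\right) = 4 - 2 \left(49 + 8\right) = 4 - 114 = -110$)
$h{\left(3 \right)} + V{\left(-3,-162 \right)} = -110 - 2 \left(-162\right)^{2} = -110 - 52488 = -52598$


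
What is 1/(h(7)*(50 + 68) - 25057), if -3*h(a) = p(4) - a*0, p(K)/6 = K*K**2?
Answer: -1/40161 ≈ -2.4900e-5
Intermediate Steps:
p(K) = 6*K**3 (p(K) = 6*(K*K**2) = 6*K**3)
h(a) = -128 (h(a) = -(6*4**3 - a*0)/3 = -(6*64 - 1*0)/3 = -(384 + 0)/3 = -1/3*384 = -128)
1/(h(7)*(50 + 68) - 25057) = 1/(-128*(50 + 68) - 25057) = 1/(-128*118 - 25057) = 1/(-15104 - 25057) = 1/(-40161) = -1/40161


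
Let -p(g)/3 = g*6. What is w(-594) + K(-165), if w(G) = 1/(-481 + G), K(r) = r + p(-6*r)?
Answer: -19333876/1075 ≈ -17985.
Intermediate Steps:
p(g) = -18*g (p(g) = -3*g*6 = -18*g)
K(r) = 109*r (K(r) = r - (-108)*r = r + 108*r = 109*r)
w(-594) + K(-165) = 1/(-481 - 594) + 109*(-165) = 1/(-1075) - 17985 = -1/1075 - 17985 = -19333876/1075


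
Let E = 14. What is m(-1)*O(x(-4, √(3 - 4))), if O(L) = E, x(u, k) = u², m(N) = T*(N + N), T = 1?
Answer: -28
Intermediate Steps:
m(N) = 2*N (m(N) = 1*(N + N) = 1*(2*N) = 2*N)
O(L) = 14
m(-1)*O(x(-4, √(3 - 4))) = (2*(-1))*14 = -2*14 = -28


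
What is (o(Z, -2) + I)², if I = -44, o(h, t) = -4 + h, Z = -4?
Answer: 2704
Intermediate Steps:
(o(Z, -2) + I)² = ((-4 - 4) - 44)² = (-8 - 44)² = (-52)² = 2704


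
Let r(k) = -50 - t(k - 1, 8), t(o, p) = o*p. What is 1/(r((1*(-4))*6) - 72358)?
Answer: -1/72208 ≈ -1.3849e-5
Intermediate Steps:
r(k) = -42 - 8*k (r(k) = -50 - (k - 1)*8 = -50 - (-1 + k)*8 = -50 - (-8 + 8*k) = -50 + (8 - 8*k) = -42 - 8*k)
1/(r((1*(-4))*6) - 72358) = 1/((-42 - 8*1*(-4)*6) - 72358) = 1/((-42 - (-32)*6) - 72358) = 1/((-42 - 8*(-24)) - 72358) = 1/((-42 + 192) - 72358) = 1/(150 - 72358) = 1/(-72208) = -1/72208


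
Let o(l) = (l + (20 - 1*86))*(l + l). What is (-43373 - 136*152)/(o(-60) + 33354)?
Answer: -64045/48474 ≈ -1.3212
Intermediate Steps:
o(l) = 2*l*(-66 + l) (o(l) = (l + (20 - 86))*(2*l) = (l - 66)*(2*l) = (-66 + l)*(2*l) = 2*l*(-66 + l))
(-43373 - 136*152)/(o(-60) + 33354) = (-43373 - 136*152)/(2*(-60)*(-66 - 60) + 33354) = (-43373 - 20672)/(2*(-60)*(-126) + 33354) = -64045/(15120 + 33354) = -64045/48474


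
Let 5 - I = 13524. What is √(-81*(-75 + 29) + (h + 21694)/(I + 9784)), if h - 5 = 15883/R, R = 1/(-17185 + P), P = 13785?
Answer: √28177301065/1245 ≈ 134.83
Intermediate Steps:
I = -13519 (I = 5 - 1*13524 = 5 - 13524 = -13519)
R = -1/3400 (R = 1/(-17185 + 13785) = 1/(-3400) = -1/3400 ≈ -0.00029412)
h = -54002195 (h = 5 + 15883/(-1/3400) = 5 + 15883*(-3400) = 5 - 54002200 = -54002195)
√(-81*(-75 + 29) + (h + 21694)/(I + 9784)) = √(-81*(-75 + 29) + (-54002195 + 21694)/(-13519 + 9784)) = √(-81*(-46) - 53980501/(-3735)) = √(3726 - 53980501*(-1/3735)) = √(3726 + 53980501/3735) = √(67897111/3735) = √28177301065/1245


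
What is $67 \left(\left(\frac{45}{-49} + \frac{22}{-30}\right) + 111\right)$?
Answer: $\frac{5384857}{735} \approx 7326.3$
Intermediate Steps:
$67 \left(\left(\frac{45}{-49} + \frac{22}{-30}\right) + 111\right) = 67 \left(\left(45 \left(- \frac{1}{49}\right) + 22 \left(- \frac{1}{30}\right)\right) + 111\right) = 67 \left(\left(- \frac{45}{49} - \frac{11}{15}\right) + 111\right) = 67 \left(- \frac{1214}{735} + 111\right) = 67 \cdot \frac{80371}{735} = \frac{5384857}{735}$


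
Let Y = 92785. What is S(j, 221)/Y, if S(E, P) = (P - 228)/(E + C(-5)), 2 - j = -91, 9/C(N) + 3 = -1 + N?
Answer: -1/1219460 ≈ -8.2003e-7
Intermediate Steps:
C(N) = 9/(-4 + N) (C(N) = 9/(-3 + (-1 + N)) = 9/(-4 + N))
j = 93 (j = 2 - 1*(-91) = 2 + 91 = 93)
S(E, P) = (-228 + P)/(-1 + E) (S(E, P) = (P - 228)/(E + 9/(-4 - 5)) = (-228 + P)/(E + 9/(-9)) = (-228 + P)/(E + 9*(-⅑)) = (-228 + P)/(E - 1) = (-228 + P)/(-1 + E))
S(j, 221)/Y = ((-228 + 221)/(-1 + 93))/92785 = (-7/92)*(1/92785) = ((1/92)*(-7))*(1/92785) = -7/92*1/92785 = -1/1219460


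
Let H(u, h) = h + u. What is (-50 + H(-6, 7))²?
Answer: 2401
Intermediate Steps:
(-50 + H(-6, 7))² = (-50 + (7 - 6))² = (-50 + 1)² = (-49)² = 2401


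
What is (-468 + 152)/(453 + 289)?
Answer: -158/371 ≈ -0.42588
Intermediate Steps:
(-468 + 152)/(453 + 289) = -316/742 = -316*1/742 = -158/371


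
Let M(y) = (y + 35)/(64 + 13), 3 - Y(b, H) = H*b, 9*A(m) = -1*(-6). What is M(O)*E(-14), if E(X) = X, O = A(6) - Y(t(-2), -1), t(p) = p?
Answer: -208/33 ≈ -6.3030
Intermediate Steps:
A(m) = ⅔ (A(m) = (-1*(-6))/9 = (⅑)*6 = ⅔)
Y(b, H) = 3 - H*b
O = -⅓ (O = ⅔ - (3 - 1*(-1)*(-2)) = ⅔ - (3 - 2) = ⅔ - 1*1 = ⅔ - 1 = -⅓ ≈ -0.33333)
M(y) = 5/11 + y/77 (M(y) = (35 + y)/77 = (35 + y)*(1/77) = 5/11 + y/77)
M(O)*E(-14) = (5/11 + (1/77)*(-⅓))*(-14) = (5/11 - 1/231)*(-14) = (104/231)*(-14) = -208/33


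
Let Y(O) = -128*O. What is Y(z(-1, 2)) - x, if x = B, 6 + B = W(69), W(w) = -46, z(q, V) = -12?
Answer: 1588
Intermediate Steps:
B = -52 (B = -6 - 46 = -52)
x = -52
Y(z(-1, 2)) - x = -128*(-12) - 1*(-52) = 1536 + 52 = 1588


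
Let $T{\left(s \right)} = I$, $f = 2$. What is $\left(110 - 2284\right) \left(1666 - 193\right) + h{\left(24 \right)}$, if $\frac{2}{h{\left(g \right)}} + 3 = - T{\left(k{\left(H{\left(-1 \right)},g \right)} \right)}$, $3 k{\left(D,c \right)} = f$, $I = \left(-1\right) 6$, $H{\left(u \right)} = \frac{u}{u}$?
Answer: $- \frac{9606904}{3} \approx -3.2023 \cdot 10^{6}$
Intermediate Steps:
$H{\left(u \right)} = 1$
$I = -6$
$k{\left(D,c \right)} = \frac{2}{3}$ ($k{\left(D,c \right)} = \frac{1}{3} \cdot 2 = \frac{2}{3}$)
$T{\left(s \right)} = -6$
$h{\left(g \right)} = \frac{2}{3}$ ($h{\left(g \right)} = \frac{2}{-3 - -6} = \frac{2}{-3 + 6} = \frac{2}{3}$)
$\left(110 - 2284\right) \left(1666 - 193\right) + h{\left(24 \right)} = \left(110 - 2284\right) \left(1666 - 193\right) + \frac{2}{3} = \left(-2174\right) 1473 + \frac{2}{3} = -3202302 + \frac{2}{3} = - \frac{9606904}{3}$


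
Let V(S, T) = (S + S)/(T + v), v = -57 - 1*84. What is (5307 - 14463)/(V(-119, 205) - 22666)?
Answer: 41856/103633 ≈ 0.40389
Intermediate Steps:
v = -141 (v = -57 - 84 = -141)
V(S, T) = 2*S/(-141 + T) (V(S, T) = (S + S)/(T - 141) = (2*S)/(-141 + T) = 2*S/(-141 + T))
(5307 - 14463)/(V(-119, 205) - 22666) = (5307 - 14463)/(2*(-119)/(-141 + 205) - 22666) = -9156/(2*(-119)/64 - 22666) = -9156/(2*(-119)*(1/64) - 22666) = -9156/(-119/32 - 22666) = -9156/(-725431/32) = -9156*(-32/725431) = 41856/103633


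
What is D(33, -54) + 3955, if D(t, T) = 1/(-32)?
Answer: 126559/32 ≈ 3955.0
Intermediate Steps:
D(t, T) = -1/32
D(33, -54) + 3955 = -1/32 + 3955 = 126559/32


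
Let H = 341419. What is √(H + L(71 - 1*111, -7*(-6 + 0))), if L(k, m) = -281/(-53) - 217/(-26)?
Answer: √648340992442/1378 ≈ 584.32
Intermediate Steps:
L(k, m) = 18807/1378 (L(k, m) = -281*(-1/53) - 217*(-1/26) = 281/53 + 217/26 = 18807/1378)
√(H + L(71 - 1*111, -7*(-6 + 0))) = √(341419 + 18807/1378) = √(470494189/1378) = √648340992442/1378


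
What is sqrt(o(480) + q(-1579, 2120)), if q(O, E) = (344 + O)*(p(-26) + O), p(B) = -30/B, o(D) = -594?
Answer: sqrt(1948046) ≈ 1395.7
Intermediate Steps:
q(O, E) = (344 + O)*(15/13 + O) (q(O, E) = (344 + O)*(-30/(-26) + O) = (344 + O)*(-30*(-1/26) + O) = (344 + O)*(15/13 + O))
sqrt(o(480) + q(-1579, 2120)) = sqrt(-594 + (5160/13 + (-1579)**2 + (4487/13)*(-1579))) = sqrt(-594 + (5160/13 + 2493241 - 7084973/13)) = sqrt(-594 + 1948640) = sqrt(1948046)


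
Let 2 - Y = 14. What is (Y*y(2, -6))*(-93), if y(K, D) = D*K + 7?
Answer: -5580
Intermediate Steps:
Y = -12 (Y = 2 - 1*14 = 2 - 14 = -12)
y(K, D) = 7 + D*K
(Y*y(2, -6))*(-93) = -12*(7 - 6*2)*(-93) = -12*(7 - 12)*(-93) = -12*(-5)*(-93) = 60*(-93) = -5580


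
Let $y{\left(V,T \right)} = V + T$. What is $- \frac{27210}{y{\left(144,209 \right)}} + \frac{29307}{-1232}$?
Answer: $- \frac{43868091}{434896} \approx -100.87$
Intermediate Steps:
$y{\left(V,T \right)} = T + V$
$- \frac{27210}{y{\left(144,209 \right)}} + \frac{29307}{-1232} = - \frac{27210}{209 + 144} + \frac{29307}{-1232} = - \frac{27210}{353} + 29307 \left(- \frac{1}{1232}\right) = \left(-27210\right) \frac{1}{353} - \frac{29307}{1232} = - \frac{27210}{353} - \frac{29307}{1232} = - \frac{43868091}{434896}$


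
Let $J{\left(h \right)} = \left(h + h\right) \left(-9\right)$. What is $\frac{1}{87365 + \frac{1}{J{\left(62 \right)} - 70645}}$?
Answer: $\frac{71761}{6269399764} \approx 1.1446 \cdot 10^{-5}$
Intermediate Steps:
$J{\left(h \right)} = - 18 h$ ($J{\left(h \right)} = 2 h \left(-9\right) = - 18 h$)
$\frac{1}{87365 + \frac{1}{J{\left(62 \right)} - 70645}} = \frac{1}{87365 + \frac{1}{\left(-18\right) 62 - 70645}} = \frac{1}{87365 + \frac{1}{-1116 - 70645}} = \frac{1}{87365 + \frac{1}{-71761}} = \frac{1}{87365 - \frac{1}{71761}} = \frac{1}{\frac{6269399764}{71761}} = \frac{71761}{6269399764}$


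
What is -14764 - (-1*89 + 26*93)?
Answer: -17093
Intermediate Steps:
-14764 - (-1*89 + 26*93) = -14764 - (-89 + 2418) = -14764 - 1*2329 = -14764 - 2329 = -17093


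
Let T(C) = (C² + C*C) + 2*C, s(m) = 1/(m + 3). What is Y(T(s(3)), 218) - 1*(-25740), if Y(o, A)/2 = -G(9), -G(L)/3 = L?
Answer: 25794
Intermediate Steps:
G(L) = -3*L
s(m) = 1/(3 + m)
T(C) = 2*C + 2*C² (T(C) = (C² + C²) + 2*C = 2*C² + 2*C = 2*C + 2*C²)
Y(o, A) = 54 (Y(o, A) = 2*(-(-3)*9) = 2*(-1*(-27)) = 2*27 = 54)
Y(T(s(3)), 218) - 1*(-25740) = 54 - 1*(-25740) = 54 + 25740 = 25794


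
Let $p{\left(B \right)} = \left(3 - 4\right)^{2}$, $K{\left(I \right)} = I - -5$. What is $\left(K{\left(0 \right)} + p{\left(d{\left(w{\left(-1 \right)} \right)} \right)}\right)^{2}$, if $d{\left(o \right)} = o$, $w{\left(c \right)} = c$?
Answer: $36$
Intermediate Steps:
$K{\left(I \right)} = 5 + I$ ($K{\left(I \right)} = I + 5 = 5 + I$)
$p{\left(B \right)} = 1$ ($p{\left(B \right)} = \left(-1\right)^{2} = 1$)
$\left(K{\left(0 \right)} + p{\left(d{\left(w{\left(-1 \right)} \right)} \right)}\right)^{2} = \left(\left(5 + 0\right) + 1\right)^{2} = \left(5 + 1\right)^{2} = 6^{2} = 36$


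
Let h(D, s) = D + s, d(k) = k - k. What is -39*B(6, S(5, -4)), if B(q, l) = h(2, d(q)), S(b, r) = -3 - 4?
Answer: -78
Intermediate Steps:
d(k) = 0
S(b, r) = -7
B(q, l) = 2 (B(q, l) = 2 + 0 = 2)
-39*B(6, S(5, -4)) = -39*2 = -78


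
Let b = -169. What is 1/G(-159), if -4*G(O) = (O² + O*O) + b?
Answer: -4/50393 ≈ -7.9376e-5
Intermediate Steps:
G(O) = 169/4 - O²/2 (G(O) = -((O² + O*O) - 169)/4 = -((O² + O²) - 169)/4 = -(2*O² - 169)/4 = -(-169 + 2*O²)/4 = 169/4 - O²/2)
1/G(-159) = 1/(169/4 - ½*(-159)²) = 1/(169/4 - ½*25281) = 1/(169/4 - 25281/2) = 1/(-50393/4) = -4/50393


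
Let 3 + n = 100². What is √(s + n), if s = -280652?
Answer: I*√270655 ≈ 520.25*I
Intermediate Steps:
n = 9997 (n = -3 + 100² = -3 + 10000 = 9997)
√(s + n) = √(-280652 + 9997) = √(-270655) = I*√270655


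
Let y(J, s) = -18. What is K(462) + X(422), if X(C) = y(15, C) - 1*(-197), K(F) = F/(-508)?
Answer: 45235/254 ≈ 178.09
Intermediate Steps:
K(F) = -F/508 (K(F) = F*(-1/508) = -F/508)
X(C) = 179 (X(C) = -18 - 1*(-197) = -18 + 197 = 179)
K(462) + X(422) = -1/508*462 + 179 = -231/254 + 179 = 45235/254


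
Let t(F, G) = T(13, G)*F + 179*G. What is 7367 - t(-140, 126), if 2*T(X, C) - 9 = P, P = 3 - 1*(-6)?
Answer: -13927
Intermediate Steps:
P = 9 (P = 3 + 6 = 9)
T(X, C) = 9 (T(X, C) = 9/2 + (½)*9 = 9/2 + 9/2 = 9)
t(F, G) = 9*F + 179*G
7367 - t(-140, 126) = 7367 - (9*(-140) + 179*126) = 7367 - (-1260 + 22554) = 7367 - 1*21294 = 7367 - 21294 = -13927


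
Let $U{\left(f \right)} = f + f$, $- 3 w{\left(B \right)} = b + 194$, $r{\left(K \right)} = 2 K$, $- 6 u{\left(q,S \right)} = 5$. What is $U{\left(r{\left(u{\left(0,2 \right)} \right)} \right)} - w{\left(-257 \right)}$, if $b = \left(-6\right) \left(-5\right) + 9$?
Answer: $\frac{223}{3} \approx 74.333$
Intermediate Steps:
$u{\left(q,S \right)} = - \frac{5}{6}$ ($u{\left(q,S \right)} = \left(- \frac{1}{6}\right) 5 = - \frac{5}{6}$)
$b = 39$ ($b = 30 + 9 = 39$)
$w{\left(B \right)} = - \frac{233}{3}$ ($w{\left(B \right)} = - \frac{39 + 194}{3} = \left(- \frac{1}{3}\right) 233 = - \frac{233}{3}$)
$U{\left(f \right)} = 2 f$
$U{\left(r{\left(u{\left(0,2 \right)} \right)} \right)} - w{\left(-257 \right)} = 2 \cdot 2 \left(- \frac{5}{6}\right) - - \frac{233}{3} = 2 \left(- \frac{5}{3}\right) + \frac{233}{3} = - \frac{10}{3} + \frac{233}{3} = \frac{223}{3}$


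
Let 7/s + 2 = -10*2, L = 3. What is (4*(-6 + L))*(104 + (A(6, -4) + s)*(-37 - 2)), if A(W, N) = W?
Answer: 15522/11 ≈ 1411.1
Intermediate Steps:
s = -7/22 (s = 7/(-2 - 10*2) = 7/(-2 - 20) = 7/(-22) = 7*(-1/22) = -7/22 ≈ -0.31818)
(4*(-6 + L))*(104 + (A(6, -4) + s)*(-37 - 2)) = (4*(-6 + 3))*(104 + (6 - 7/22)*(-37 - 2)) = (4*(-3))*(104 + (125/22)*(-39)) = -12*(104 - 4875/22) = -12*(-2587/22) = 15522/11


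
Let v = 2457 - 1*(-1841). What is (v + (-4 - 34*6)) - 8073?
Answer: -3983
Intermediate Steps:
v = 4298 (v = 2457 + 1841 = 4298)
(v + (-4 - 34*6)) - 8073 = (4298 + (-4 - 34*6)) - 8073 = (4298 + (-4 - 204)) - 8073 = (4298 - 208) - 8073 = 4090 - 8073 = -3983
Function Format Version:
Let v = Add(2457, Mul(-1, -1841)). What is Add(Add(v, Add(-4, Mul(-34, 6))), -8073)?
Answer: -3983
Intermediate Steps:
v = 4298 (v = Add(2457, 1841) = 4298)
Add(Add(v, Add(-4, Mul(-34, 6))), -8073) = Add(Add(4298, Add(-4, Mul(-34, 6))), -8073) = Add(Add(4298, Add(-4, -204)), -8073) = Add(Add(4298, -208), -8073) = Add(4090, -8073) = -3983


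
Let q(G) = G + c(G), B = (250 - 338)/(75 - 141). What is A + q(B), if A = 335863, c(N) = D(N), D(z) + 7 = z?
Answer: 1007576/3 ≈ 3.3586e+5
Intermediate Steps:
D(z) = -7 + z
c(N) = -7 + N
B = 4/3 (B = -88/(-66) = -88*(-1/66) = 4/3 ≈ 1.3333)
q(G) = -7 + 2*G (q(G) = G + (-7 + G) = -7 + 2*G)
A + q(B) = 335863 + (-7 + 2*(4/3)) = 335863 + (-7 + 8/3) = 335863 - 13/3 = 1007576/3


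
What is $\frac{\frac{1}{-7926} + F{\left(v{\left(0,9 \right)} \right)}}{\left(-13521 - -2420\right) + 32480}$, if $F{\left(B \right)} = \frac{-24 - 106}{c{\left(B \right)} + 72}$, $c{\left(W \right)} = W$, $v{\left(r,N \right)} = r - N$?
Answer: $- \frac{343481}{3558449034} \approx -9.6526 \cdot 10^{-5}$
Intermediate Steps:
$F{\left(B \right)} = - \frac{130}{72 + B}$ ($F{\left(B \right)} = \frac{-24 - 106}{B + 72} = - \frac{130}{72 + B}$)
$\frac{\frac{1}{-7926} + F{\left(v{\left(0,9 \right)} \right)}}{\left(-13521 - -2420\right) + 32480} = \frac{\frac{1}{-7926} - \frac{130}{72 + \left(0 - 9\right)}}{\left(-13521 - -2420\right) + 32480} = \frac{- \frac{1}{7926} - \frac{130}{72 + \left(0 - 9\right)}}{\left(-13521 + 2420\right) + 32480} = \frac{- \frac{1}{7926} - \frac{130}{72 - 9}}{-11101 + 32480} = \frac{- \frac{1}{7926} - \frac{130}{63}}{21379} = \left(- \frac{1}{7926} - \frac{130}{63}\right) \frac{1}{21379} = \left(- \frac{343481}{166446}\right) \frac{1}{21379} = - \frac{343481}{3558449034}$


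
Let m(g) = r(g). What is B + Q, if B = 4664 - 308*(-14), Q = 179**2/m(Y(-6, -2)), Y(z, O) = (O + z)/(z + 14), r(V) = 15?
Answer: 166681/15 ≈ 11112.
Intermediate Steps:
Y(z, O) = (O + z)/(14 + z)
m(g) = 15
Q = 32041/15 (Q = 179**2/15 = 32041*(1/15) = 32041/15 ≈ 2136.1)
B = 8976 (B = 4664 - 11*(-392) = 4664 + 4312 = 8976)
B + Q = 8976 + 32041/15 = 166681/15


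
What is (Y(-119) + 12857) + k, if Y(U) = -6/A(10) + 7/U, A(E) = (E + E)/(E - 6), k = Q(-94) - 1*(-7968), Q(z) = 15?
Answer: 1771293/85 ≈ 20839.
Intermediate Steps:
k = 7983 (k = 15 - 1*(-7968) = 15 + 7968 = 7983)
A(E) = 2*E/(-6 + E) (A(E) = (2*E)/(-6 + E) = 2*E/(-6 + E))
Y(U) = -6/5 + 7/U (Y(U) = -6/(2*10/(-6 + 10)) + 7/U = -6/(2*10/4) + 7/U = -6/(2*10*(¼)) + 7/U = -6/5 + 7/U)
(Y(-119) + 12857) + k = ((-6/5 + 7/(-119)) + 12857) + 7983 = ((-6/5 + 7*(-1/119)) + 12857) + 7983 = ((-6/5 - 1/17) + 12857) + 7983 = (-107/85 + 12857) + 7983 = 1092738/85 + 7983 = 1771293/85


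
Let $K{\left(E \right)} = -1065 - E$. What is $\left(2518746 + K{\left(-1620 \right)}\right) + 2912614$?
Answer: $5431915$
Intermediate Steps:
$\left(2518746 + K{\left(-1620 \right)}\right) + 2912614 = \left(2518746 - -555\right) + 2912614 = \left(2518746 + \left(-1065 + 1620\right)\right) + 2912614 = \left(2518746 + 555\right) + 2912614 = 2519301 + 2912614 = 5431915$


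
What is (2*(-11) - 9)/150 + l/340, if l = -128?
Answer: -1487/2550 ≈ -0.58314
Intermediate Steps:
(2*(-11) - 9)/150 + l/340 = (2*(-11) - 9)/150 - 128/340 = (-22 - 9)*(1/150) - 128*1/340 = -31*1/150 - 32/85 = -31/150 - 32/85 = -1487/2550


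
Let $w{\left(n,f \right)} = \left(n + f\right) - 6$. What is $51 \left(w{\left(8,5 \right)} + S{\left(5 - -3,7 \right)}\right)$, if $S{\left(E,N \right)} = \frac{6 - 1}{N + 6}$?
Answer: $\frac{4896}{13} \approx 376.62$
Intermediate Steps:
$S{\left(E,N \right)} = \frac{5}{6 + N}$
$w{\left(n,f \right)} = -6 + f + n$ ($w{\left(n,f \right)} = \left(f + n\right) - 6 = -6 + f + n$)
$51 \left(w{\left(8,5 \right)} + S{\left(5 - -3,7 \right)}\right) = 51 \left(\left(-6 + 5 + 8\right) + \frac{5}{6 + 7}\right) = 51 \left(7 + \frac{5}{13}\right) = 51 \cdot \frac{96}{13} = \frac{4896}{13}$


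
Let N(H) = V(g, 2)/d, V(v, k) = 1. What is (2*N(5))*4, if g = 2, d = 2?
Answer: 4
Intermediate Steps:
N(H) = 1/2
(2*N(5))*4 = (2*(1/2))*4 = 1*4 = 4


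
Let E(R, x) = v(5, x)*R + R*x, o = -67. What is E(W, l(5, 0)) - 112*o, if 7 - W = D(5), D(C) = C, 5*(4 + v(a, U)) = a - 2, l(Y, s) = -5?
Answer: 37436/5 ≈ 7487.2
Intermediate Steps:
v(a, U) = -22/5 + a/5 (v(a, U) = -4 + (a - 2)/5 = -4 + (-2 + a)/5 = -4 + (-⅖ + a/5) = -22/5 + a/5)
W = 2 (W = 7 - 1*5 = 7 - 5 = 2)
E(R, x) = -17*R/5 + R*x (E(R, x) = (-22/5 + (⅕)*5)*R + R*x = (-22/5 + 1)*R + R*x = -17*R/5 + R*x)
E(W, l(5, 0)) - 112*o = (⅕)*2*(-17 + 5*(-5)) - 112*(-67) = (⅕)*2*(-17 - 25) + 7504 = (⅕)*2*(-42) + 7504 = -84/5 + 7504 = 37436/5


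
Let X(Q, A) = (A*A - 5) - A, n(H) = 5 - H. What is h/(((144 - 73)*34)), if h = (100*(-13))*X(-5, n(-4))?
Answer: -43550/1207 ≈ -36.081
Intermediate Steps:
X(Q, A) = -5 + A² - A (X(Q, A) = (A² - 5) - A = (-5 + A²) - A = -5 + A² - A)
h = -87100 (h = (100*(-13))*(-5 + (5 - 1*(-4))² - (5 - 1*(-4))) = -1300*(-5 + (5 + 4)² - (5 + 4)) = -1300*(-5 + 9² - 1*9) = -1300*(-5 + 81 - 9) = -1300*67 = -87100)
h/(((144 - 73)*34)) = -87100*1/(34*(144 - 73)) = -87100/(71*34) = -87100/2414 = -87100*1/2414 = -43550/1207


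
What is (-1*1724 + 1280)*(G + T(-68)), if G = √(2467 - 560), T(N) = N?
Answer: 30192 - 444*√1907 ≈ 10803.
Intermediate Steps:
G = √1907 ≈ 43.669
(-1*1724 + 1280)*(G + T(-68)) = (-1*1724 + 1280)*(√1907 - 68) = (-1724 + 1280)*(-68 + √1907) = -444*(-68 + √1907) = 30192 - 444*√1907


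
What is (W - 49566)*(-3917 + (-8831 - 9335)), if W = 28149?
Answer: 472951611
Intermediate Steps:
(W - 49566)*(-3917 + (-8831 - 9335)) = (28149 - 49566)*(-3917 + (-8831 - 9335)) = -21417*(-3917 - 18166) = -21417*(-22083) = 472951611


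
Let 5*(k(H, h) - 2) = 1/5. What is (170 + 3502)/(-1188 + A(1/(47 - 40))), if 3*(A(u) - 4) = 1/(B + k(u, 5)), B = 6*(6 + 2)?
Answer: -13781016/4443527 ≈ -3.1014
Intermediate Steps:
k(H, h) = 51/25 (k(H, h) = 2 + (⅕)/5 = 2 + (⅕)*(⅕) = 2 + 1/25 = 51/25)
B = 48 (B = 6*8 = 48)
A(u) = 15037/3753 (A(u) = 4 + 1/(3*(48 + 51/25)) = 4 + 1/(3*(1251/25)) = 4 + (⅓)*(25/1251) = 4 + 25/3753 = 15037/3753)
(170 + 3502)/(-1188 + A(1/(47 - 40))) = (170 + 3502)/(-1188 + 15037/3753) = 3672/(-4443527/3753) = 3672*(-3753/4443527) = -13781016/4443527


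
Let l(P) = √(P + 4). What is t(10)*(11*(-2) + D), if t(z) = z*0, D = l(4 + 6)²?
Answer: 0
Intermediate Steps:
l(P) = √(4 + P)
D = 14 (D = (√(4 + (4 + 6)))² = (√(4 + 10))² = (√14)² = 14)
t(z) = 0
t(10)*(11*(-2) + D) = 0*(11*(-2) + 14) = 0*(-22 + 14) = 0*(-8) = 0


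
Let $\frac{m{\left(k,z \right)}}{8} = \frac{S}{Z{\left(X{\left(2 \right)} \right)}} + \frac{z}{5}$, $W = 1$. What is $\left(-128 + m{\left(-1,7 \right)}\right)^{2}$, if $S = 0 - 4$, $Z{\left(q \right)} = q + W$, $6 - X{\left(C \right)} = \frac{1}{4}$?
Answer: $\frac{269222464}{18225} \approx 14772.0$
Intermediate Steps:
$X{\left(C \right)} = \frac{23}{4}$ ($X{\left(C \right)} = 6 - \frac{1}{4} = \frac{23}{4}$)
$Z{\left(q \right)} = 1 + q$ ($Z{\left(q \right)} = q + 1 = 1 + q$)
$S = -4$ ($S = 0 - 4 = -4$)
$m{\left(k,z \right)} = - \frac{128}{27} + \frac{8 z}{5}$ ($m{\left(k,z \right)} = 8 \left(- \frac{4}{1 + \frac{23}{4}} + \frac{z}{5}\right) = 8 \left(- \frac{4}{\frac{27}{4}} + z \frac{1}{5}\right) = 8 \left(\left(-4\right) \frac{4}{27} + \frac{z}{5}\right) = 8 \left(- \frac{16}{27} + \frac{z}{5}\right) = - \frac{128}{27} + \frac{8 z}{5}$)
$\left(-128 + m{\left(-1,7 \right)}\right)^{2} = \left(-128 + \left(- \frac{128}{27} + \frac{8}{5} \cdot 7\right)\right)^{2} = \left(-128 + \left(- \frac{128}{27} + \frac{56}{5}\right)\right)^{2} = \left(-128 + \frac{872}{135}\right)^{2} = \left(- \frac{16408}{135}\right)^{2} = \frac{269222464}{18225}$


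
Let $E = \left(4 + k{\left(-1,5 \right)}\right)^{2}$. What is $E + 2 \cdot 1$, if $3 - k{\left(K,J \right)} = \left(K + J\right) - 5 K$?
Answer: $6$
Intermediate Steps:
$k{\left(K,J \right)} = 3 - J + 4 K$ ($k{\left(K,J \right)} = 3 - \left(\left(K + J\right) - 5 K\right) = 3 - \left(\left(J + K\right) - 5 K\right) = 3 - \left(J - 4 K\right) = 3 - J + 4 K$)
$E = 4$ ($E = \left(4 + \left(3 - 5 + 4 \left(-1\right)\right)\right)^{2} = \left(4 - 6\right)^{2} = \left(-2\right)^{2} = 4$)
$E + 2 \cdot 1 = 4 + 2 \cdot 1 = 4 + 2 = 6$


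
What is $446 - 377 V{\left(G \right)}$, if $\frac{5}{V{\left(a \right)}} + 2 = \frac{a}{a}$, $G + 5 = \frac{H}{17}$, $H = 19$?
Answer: $2331$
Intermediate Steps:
$G = - \frac{66}{17}$ ($G = -5 + \frac{19}{17} = - \frac{66}{17} \approx -3.8824$)
$V{\left(a \right)} = -5$ ($V{\left(a \right)} = \frac{5}{-2 + \frac{a}{a}} = \frac{5}{-2 + 1} = \frac{5}{-1} = 5 \left(-1\right) = -5$)
$446 - 377 V{\left(G \right)} = 446 - -1885 = 446 + 1885 = 2331$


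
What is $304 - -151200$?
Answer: $151504$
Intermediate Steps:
$304 - -151200 = 304 + 151200 = 151504$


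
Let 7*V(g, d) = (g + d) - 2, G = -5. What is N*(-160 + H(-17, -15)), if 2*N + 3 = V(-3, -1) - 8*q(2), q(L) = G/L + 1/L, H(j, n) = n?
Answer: -2125/2 ≈ -1062.5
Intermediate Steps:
V(g, d) = -2/7 + d/7 + g/7 (V(g, d) = ((g + d) - 2)/7 = ((d + g) - 2)/7 = (-2 + d + g)/7 = -2/7 + d/7 + g/7)
q(L) = -4/L (q(L) = -5/L + 1/L = -4/L)
N = 85/14 (N = -3/2 + ((-2/7 + (⅐)*(-1) + (⅐)*(-3)) - (-32)/2)/2 = -3/2 + ((-2/7 - ⅐ - 3/7) - (-32)/2)/2 = -3/2 + (-6/7 - 8*(-2))/2 = -3/2 + (-6/7 + 16)/2 = -3/2 + (½)*(106/7) = -3/2 + 53/7 = 85/14 ≈ 6.0714)
N*(-160 + H(-17, -15)) = 85*(-160 - 15)/14 = (85/14)*(-175) = -2125/2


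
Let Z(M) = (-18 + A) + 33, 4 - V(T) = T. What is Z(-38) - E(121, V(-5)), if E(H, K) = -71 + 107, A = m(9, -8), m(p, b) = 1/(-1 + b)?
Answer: -190/9 ≈ -21.111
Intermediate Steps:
V(T) = 4 - T
A = -⅑ (A = 1/(-1 - 8) = 1/(-9) = -⅑ ≈ -0.11111)
Z(M) = 134/9 (Z(M) = (-18 - ⅑) + 33 = -163/9 + 33 = 134/9)
E(H, K) = 36
Z(-38) - E(121, V(-5)) = 134/9 - 1*36 = 134/9 - 36 = -190/9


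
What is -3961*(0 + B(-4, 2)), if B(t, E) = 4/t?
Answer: 3961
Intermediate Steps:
-3961*(0 + B(-4, 2)) = -3961*(0 + 4/(-4)) = -3961*(0 + 4*(-¼)) = -3961*(0 - 1) = -3961*(-1) = 3961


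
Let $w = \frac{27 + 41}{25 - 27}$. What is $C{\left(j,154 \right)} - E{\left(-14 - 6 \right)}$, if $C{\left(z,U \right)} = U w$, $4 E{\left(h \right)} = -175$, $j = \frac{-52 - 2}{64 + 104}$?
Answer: $- \frac{20769}{4} \approx -5192.3$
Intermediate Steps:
$j = - \frac{9}{28}$ ($j = - \frac{54}{168} = \left(-54\right) \frac{1}{168} = - \frac{9}{28} \approx -0.32143$)
$w = -34$ ($w = \frac{68}{-2} = 68 \left(- \frac{1}{2}\right) = -34$)
$E{\left(h \right)} = - \frac{175}{4}$ ($E{\left(h \right)} = \frac{1}{4} \left(-175\right) = - \frac{175}{4}$)
$C{\left(z,U \right)} = - 34 U$ ($C{\left(z,U \right)} = U \left(-34\right) = - 34 U$)
$C{\left(j,154 \right)} - E{\left(-14 - 6 \right)} = \left(-34\right) 154 - - \frac{175}{4} = -5236 + \frac{175}{4} = - \frac{20769}{4}$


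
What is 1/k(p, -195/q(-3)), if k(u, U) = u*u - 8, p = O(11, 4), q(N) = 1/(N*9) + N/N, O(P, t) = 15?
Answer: 1/217 ≈ 0.0046083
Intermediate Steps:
q(N) = 1 + 1/(9*N) (q(N) = (⅑)/N + 1 = 1/(9*N) + 1 = 1 + 1/(9*N))
p = 15
k(u, U) = -8 + u² (k(u, U) = u² - 8 = -8 + u²)
1/k(p, -195/q(-3)) = 1/(-8 + 15²) = 1/(-8 + 225) = 1/217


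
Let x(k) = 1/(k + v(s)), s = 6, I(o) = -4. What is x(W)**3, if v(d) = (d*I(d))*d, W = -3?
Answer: -1/3176523 ≈ -3.1481e-7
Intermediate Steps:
v(d) = -4*d**2 (v(d) = (d*(-4))*d = (-4*d)*d = -4*d**2)
x(k) = 1/(-144 + k) (x(k) = 1/(k - 4*6**2) = 1/(k - 4*36) = 1/(k - 144) = 1/(-144 + k))
x(W)**3 = (1/(-144 - 3))**3 = (1/(-147))**3 = (-1/147)**3 = -1/3176523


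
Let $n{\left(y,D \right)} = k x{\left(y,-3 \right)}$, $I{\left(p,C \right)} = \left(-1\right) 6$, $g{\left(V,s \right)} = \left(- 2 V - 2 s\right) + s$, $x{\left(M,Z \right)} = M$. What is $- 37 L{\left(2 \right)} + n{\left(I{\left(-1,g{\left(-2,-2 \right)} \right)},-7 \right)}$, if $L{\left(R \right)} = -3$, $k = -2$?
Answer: $123$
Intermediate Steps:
$g{\left(V,s \right)} = - s - 2 V$
$I{\left(p,C \right)} = -6$
$n{\left(y,D \right)} = - 2 y$
$- 37 L{\left(2 \right)} + n{\left(I{\left(-1,g{\left(-2,-2 \right)} \right)},-7 \right)} = \left(-37\right) \left(-3\right) - -12 = 111 + 12 = 123$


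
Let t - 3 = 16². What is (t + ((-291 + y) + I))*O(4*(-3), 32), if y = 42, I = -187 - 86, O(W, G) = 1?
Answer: -263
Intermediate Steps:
I = -273
t = 259 (t = 3 + 16² = 3 + 256 = 259)
(t + ((-291 + y) + I))*O(4*(-3), 32) = (259 + ((-291 + 42) - 273))*1 = (259 + (-249 - 273))*1 = (259 - 522)*1 = -263*1 = -263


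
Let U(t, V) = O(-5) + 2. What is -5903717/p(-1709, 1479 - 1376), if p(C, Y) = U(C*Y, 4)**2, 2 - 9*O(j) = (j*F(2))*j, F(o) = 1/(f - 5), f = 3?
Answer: -1912804308/4225 ≈ -4.5273e+5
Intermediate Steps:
F(o) = -1/2 (F(o) = 1/(3 - 5) = 1/(-2) = -1/2)
O(j) = 2/9 + j**2/18 (O(j) = 2/9 - j*(-1/2)*j/9 = 2/9 - (-j/2)*j/9 = 2/9 - (-1)*j**2/18 = 2/9 + j**2/18)
U(t, V) = 65/18 (U(t, V) = (2/9 + (1/18)*(-5)**2) + 2 = (2/9 + (1/18)*25) + 2 = (2/9 + 25/18) + 2 = 29/18 + 2 = 65/18)
p(C, Y) = 4225/324 (p(C, Y) = (65/18)**2 = 4225/324)
-5903717/p(-1709, 1479 - 1376) = -5903717/4225/324 = -5903717*324/4225 = -1912804308/4225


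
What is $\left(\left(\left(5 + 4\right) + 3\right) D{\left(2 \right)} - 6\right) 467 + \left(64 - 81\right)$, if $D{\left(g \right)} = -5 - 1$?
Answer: $-36443$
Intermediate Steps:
$D{\left(g \right)} = -6$
$\left(\left(\left(5 + 4\right) + 3\right) D{\left(2 \right)} - 6\right) 467 + \left(64 - 81\right) = \left(\left(\left(5 + 4\right) + 3\right) \left(-6\right) - 6\right) 467 + \left(64 - 81\right) = \left(\left(9 + 3\right) \left(-6\right) - 6\right) 467 - 17 = \left(12 \left(-6\right) - 6\right) 467 - 17 = \left(-72 - 6\right) 467 - 17 = \left(-78\right) 467 - 17 = -36426 - 17 = -36443$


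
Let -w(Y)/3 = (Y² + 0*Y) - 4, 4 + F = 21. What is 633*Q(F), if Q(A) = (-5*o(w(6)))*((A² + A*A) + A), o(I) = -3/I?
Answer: -1883175/32 ≈ -58849.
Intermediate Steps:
F = 17 (F = -4 + 21 = 17)
w(Y) = 12 - 3*Y² (w(Y) = -3*((Y² + 0*Y) - 4) = -3*((Y² + 0) - 4) = -3*(Y² - 4) = -3*(-4 + Y²) = 12 - 3*Y²)
Q(A) = -5*A²/16 - 5*A/32 (Q(A) = (-(-15)/(12 - 3*6²))*((A² + A*A) + A) = (-(-15)/(12 - 3*36))*((A² + A²) + A) = (-(-15)/(12 - 108))*(2*A² + A) = (-(-15)/(-96))*(A + 2*A²) = (-(-15)*(-1)/96)*(A + 2*A²) = (-5*1/32)*(A + 2*A²) = -5*(A + 2*A²)/32 = -5*A²/16 - 5*A/32)
633*Q(F) = 633*(-5/32*17*(1 + 2*17)) = 633*(-5/32*17*(1 + 34)) = 633*(-5/32*17*35) = 633*(-2975/32) = -1883175/32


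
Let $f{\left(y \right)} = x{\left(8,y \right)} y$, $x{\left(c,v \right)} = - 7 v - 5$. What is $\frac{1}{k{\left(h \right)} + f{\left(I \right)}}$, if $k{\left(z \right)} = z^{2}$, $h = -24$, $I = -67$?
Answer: $- \frac{1}{30512} \approx -3.2774 \cdot 10^{-5}$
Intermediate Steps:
$x{\left(c,v \right)} = -5 - 7 v$
$f{\left(y \right)} = y \left(-5 - 7 y\right)$ ($f{\left(y \right)} = \left(-5 - 7 y\right) y = y \left(-5 - 7 y\right)$)
$\frac{1}{k{\left(h \right)} + f{\left(I \right)}} = \frac{1}{\left(-24\right)^{2} - - 67 \left(5 + 7 \left(-67\right)\right)} = \frac{1}{576 - - 67 \left(5 - 469\right)} = \frac{1}{576 - \left(-67\right) \left(-464\right)} = \frac{1}{576 - 31088} = \frac{1}{-30512} = - \frac{1}{30512}$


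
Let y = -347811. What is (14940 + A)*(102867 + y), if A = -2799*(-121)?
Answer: -86616852336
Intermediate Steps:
A = 338679
(14940 + A)*(102867 + y) = (14940 + 338679)*(102867 - 347811) = 353619*(-244944) = -86616852336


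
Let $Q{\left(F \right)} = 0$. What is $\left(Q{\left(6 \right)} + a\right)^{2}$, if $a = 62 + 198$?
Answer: $67600$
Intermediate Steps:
$a = 260$
$\left(Q{\left(6 \right)} + a\right)^{2} = \left(0 + 260\right)^{2} = 260^{2} = 67600$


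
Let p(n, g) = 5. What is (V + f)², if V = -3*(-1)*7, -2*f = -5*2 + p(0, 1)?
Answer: 2209/4 ≈ 552.25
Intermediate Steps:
f = 5/2 (f = -(-5*2 + 5)/2 = -(-10 + 5)/2 = -½*(-5) = 5/2 ≈ 2.5000)
V = 21 (V = 3*7 = 21)
(V + f)² = (21 + 5/2)² = (47/2)² = 2209/4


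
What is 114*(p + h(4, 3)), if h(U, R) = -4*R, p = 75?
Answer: 7182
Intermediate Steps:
114*(p + h(4, 3)) = 114*(75 - 4*3) = 114*(75 - 12) = 114*63 = 7182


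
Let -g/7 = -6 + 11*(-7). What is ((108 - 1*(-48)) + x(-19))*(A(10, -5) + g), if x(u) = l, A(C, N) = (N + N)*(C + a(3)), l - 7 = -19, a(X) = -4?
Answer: 75024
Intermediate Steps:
g = 581 (g = -7*(-6 + 11*(-7)) = -7*(-6 - 77) = -7*(-83) = 581)
l = -12 (l = 7 - 19 = -12)
A(C, N) = 2*N*(-4 + C) (A(C, N) = (N + N)*(C - 4) = (2*N)*(-4 + C) = 2*N*(-4 + C))
x(u) = -12
((108 - 1*(-48)) + x(-19))*(A(10, -5) + g) = ((108 - 1*(-48)) - 12)*(2*(-5)*(-4 + 10) + 581) = ((108 + 48) - 12)*(2*(-5)*6 + 581) = (156 - 12)*(-60 + 581) = 144*521 = 75024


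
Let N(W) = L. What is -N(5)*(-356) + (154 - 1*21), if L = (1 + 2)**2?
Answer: 3337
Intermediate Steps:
L = 9 (L = 3**2 = 9)
N(W) = 9
-N(5)*(-356) + (154 - 1*21) = -1*9*(-356) + (154 - 1*21) = -9*(-356) + (154 - 21) = 3204 + 133 = 3337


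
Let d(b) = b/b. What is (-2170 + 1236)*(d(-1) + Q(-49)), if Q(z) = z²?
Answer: -2243468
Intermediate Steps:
d(b) = 1
(-2170 + 1236)*(d(-1) + Q(-49)) = (-2170 + 1236)*(1 + (-49)²) = -934*(1 + 2401) = -934*2402 = -2243468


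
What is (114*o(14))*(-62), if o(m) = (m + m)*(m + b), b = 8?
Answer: -4353888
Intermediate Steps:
o(m) = 2*m*(8 + m) (o(m) = (m + m)*(m + 8) = (2*m)*(8 + m) = 2*m*(8 + m))
(114*o(14))*(-62) = (114*(2*14*(8 + 14)))*(-62) = (114*(2*14*22))*(-62) = (114*616)*(-62) = 70224*(-62) = -4353888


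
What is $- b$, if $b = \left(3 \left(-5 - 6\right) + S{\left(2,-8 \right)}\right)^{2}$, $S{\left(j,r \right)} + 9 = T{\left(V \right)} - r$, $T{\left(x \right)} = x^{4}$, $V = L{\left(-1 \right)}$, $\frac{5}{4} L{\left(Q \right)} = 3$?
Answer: $- \frac{264196}{390625} \approx -0.67634$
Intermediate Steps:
$L{\left(Q \right)} = \frac{12}{5}$ ($L{\left(Q \right)} = \frac{4}{5} \cdot 3 = \frac{12}{5}$)
$V = \frac{12}{5} \approx 2.4$
$S{\left(j,r \right)} = \frac{15111}{625} - r$ ($S{\left(j,r \right)} = -9 - \left(- \frac{20736}{625} + r\right) = \frac{15111}{625} - r$)
$b = \frac{264196}{390625}$ ($b = \left(3 \left(-5 - 6\right) + \left(\frac{15111}{625} - -8\right)\right)^{2} = \left(3 \left(-11\right) + \left(\frac{15111}{625} + 8\right)\right)^{2} = \left(-33 + \frac{20111}{625}\right)^{2} = \left(- \frac{514}{625}\right)^{2} = \frac{264196}{390625} \approx 0.67634$)
$- b = \left(-1\right) \frac{264196}{390625} = - \frac{264196}{390625}$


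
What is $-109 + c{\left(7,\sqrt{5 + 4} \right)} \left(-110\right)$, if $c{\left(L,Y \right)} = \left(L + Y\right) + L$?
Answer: $-1979$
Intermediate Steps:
$c{\left(L,Y \right)} = Y + 2 L$
$-109 + c{\left(7,\sqrt{5 + 4} \right)} \left(-110\right) = -109 + \left(\sqrt{5 + 4} + 2 \cdot 7\right) \left(-110\right) = -109 + \left(\sqrt{9} + 14\right) \left(-110\right) = -109 + \left(3 + 14\right) \left(-110\right) = -109 + 17 \left(-110\right) = -109 - 1870 = -1979$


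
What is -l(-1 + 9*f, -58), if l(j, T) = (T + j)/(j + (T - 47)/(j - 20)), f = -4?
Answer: -1805/668 ≈ -2.7021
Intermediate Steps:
l(j, T) = (T + j)/(j + (-47 + T)/(-20 + j))
-l(-1 + 9*f, -58) = -((-1 + 9*(-4))² - 20*(-58) - 20*(-1 + 9*(-4)) - 58*(-1 + 9*(-4)))/(-47 - 58 + (-1 + 9*(-4))² - 20*(-1 + 9*(-4))) = -((-1 - 36)² + 1160 - 20*(-1 - 36) - 58*(-1 - 36))/(-47 - 58 + (-1 - 36)² - 20*(-1 - 36)) = -((-37)² + 1160 - 20*(-37) - 58*(-37))/(-47 - 58 + (-37)² - 20*(-37)) = -(1369 + 1160 + 740 + 2146)/(-47 - 58 + 1369 + 740) = -5415/2004 = -1*1805/668 = -1805/668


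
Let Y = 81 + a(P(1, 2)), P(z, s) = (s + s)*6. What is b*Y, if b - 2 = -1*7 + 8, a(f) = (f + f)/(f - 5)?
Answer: 4761/19 ≈ 250.58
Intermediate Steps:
P(z, s) = 12*s (P(z, s) = (2*s)*6 = 12*s)
a(f) = 2*f/(-5 + f) (a(f) = (2*f)/(-5 + f) = 2*f/(-5 + f))
b = 3 (b = 2 + (-1*7 + 8) = 2 + (-7 + 8) = 2 + 1 = 3)
Y = 1587/19 (Y = 81 + 2*(12*2)/(-5 + 12*2) = 81 + 2*24/(-5 + 24) = 81 + 2*24/19 = 81 + 2*24*(1/19) = 81 + 48/19 = 1587/19 ≈ 83.526)
b*Y = 3*(1587/19) = 4761/19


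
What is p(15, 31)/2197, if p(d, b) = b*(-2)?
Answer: -62/2197 ≈ -0.028220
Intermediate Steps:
p(d, b) = -2*b
p(15, 31)/2197 = -2*31/2197 = -62*1/2197 = -62/2197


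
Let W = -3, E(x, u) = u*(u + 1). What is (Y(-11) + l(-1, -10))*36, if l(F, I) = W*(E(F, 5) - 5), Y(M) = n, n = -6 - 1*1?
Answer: -2952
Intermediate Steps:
E(x, u) = u*(1 + u)
n = -7 (n = -6 - 1 = -7)
Y(M) = -7
l(F, I) = -75 (l(F, I) = -3*(5*(1 + 5) - 5) = -3*(5*6 - 5) = -3*(30 - 5) = -3*25 = -75)
(Y(-11) + l(-1, -10))*36 = (-7 - 75)*36 = -82*36 = -2952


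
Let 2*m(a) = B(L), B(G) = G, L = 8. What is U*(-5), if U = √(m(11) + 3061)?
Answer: -5*√3065 ≈ -276.81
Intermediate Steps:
m(a) = 4 (m(a) = (½)*8 = 4)
U = √3065 (U = √(4 + 3061) = √3065 ≈ 55.362)
U*(-5) = √3065*(-5) = -5*√3065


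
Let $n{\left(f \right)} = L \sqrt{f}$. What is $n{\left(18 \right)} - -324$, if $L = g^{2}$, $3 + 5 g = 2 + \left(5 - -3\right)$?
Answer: $324 + \frac{147 \sqrt{2}}{25} \approx 332.32$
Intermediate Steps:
$g = \frac{7}{5}$ ($g = - \frac{3}{5} + \frac{2 + \left(5 - -3\right)}{5} = - \frac{3}{5} + \frac{2 + \left(5 + 3\right)}{5} = - \frac{3}{5} + \frac{2 + 8}{5} = - \frac{3}{5} + \frac{1}{5} \cdot 10 = - \frac{3}{5} + 2 = \frac{7}{5} \approx 1.4$)
$L = \frac{49}{25}$ ($L = \left(\frac{7}{5}\right)^{2} = \frac{49}{25} \approx 1.96$)
$n{\left(f \right)} = \frac{49 \sqrt{f}}{25}$
$n{\left(18 \right)} - -324 = \frac{49 \sqrt{18}}{25} - -324 = \frac{49 \cdot 3 \sqrt{2}}{25} + 324 = \frac{147 \sqrt{2}}{25} + 324 = 324 + \frac{147 \sqrt{2}}{25}$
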